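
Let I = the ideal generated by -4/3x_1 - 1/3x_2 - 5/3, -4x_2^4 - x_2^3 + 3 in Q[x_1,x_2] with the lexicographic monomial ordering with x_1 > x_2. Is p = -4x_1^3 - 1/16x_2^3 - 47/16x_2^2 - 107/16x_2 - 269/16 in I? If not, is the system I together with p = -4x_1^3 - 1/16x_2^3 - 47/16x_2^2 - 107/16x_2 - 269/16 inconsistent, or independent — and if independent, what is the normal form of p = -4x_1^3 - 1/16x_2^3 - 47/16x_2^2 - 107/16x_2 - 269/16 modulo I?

Adjoining -4x_1^3 - 1/16x_2^3 - 47/16x_2^2 - 107/16x_2 - 269/16 makes the ideal the whole ring: the system is inconsistent.

First compute the reduced Gröbner basis of I by Buchberger's algorithm.
f_1 = -4/3x_1 - 1/3x_2 - 5/3, LT = x_1.
f_2 = -4x_2^4 - x_2^3 + 3, LT = x_2^4.

The S-polynomials (S(f_1,f_2)) all reduce to 0 modulo the current basis, so we have a Gröbner basis.
Inter-reduce: drop elements whose leading term is divisible by another's, tail-reduce, and make monic.
Reduced Gröbner basis: {x_1 + 1/4x_2 + 5/4, x_2^4 + 1/4x_2^3 - 3/4}.
Label its elements g_1 = x_1 + 1/4x_2 + 5/4, g_2 = x_2^4 + 1/4x_2^3 - 3/4.

Reduce p = -4x_1^3 - 1/16x_2^3 - 47/16x_2^2 - 107/16x_2 - 269/16 modulo G:
  leading term x_1^3: subtract (-4x_1^2)·g_1 from -4x_1^3 - 1/16x_2^3 - 47/16x_2^2 - 107/16x_2 - 269/16 → x_1^2x_2 + 5x_1^2 - 1/16x_2^3 - 47/16x_2^2 - 107/16x_2 - 269/16
  leading term x_1^2x_2: subtract (x_1x_2)·g_1 from x_1^2x_2 + 5x_1^2 - 1/16x_2^3 - 47/16x_2^2 - 107/16x_2 - 269/16 → 5x_1^2 - 1/4x_1x_2^2 - 5/4x_1x_2 - 1/16x_2^3 - 47/16x_2^2 - 107/16x_2 - 269/16
  leading term x_1^2: subtract (5x_1)·g_1 from 5x_1^2 - 1/4x_1x_2^2 - 5/4x_1x_2 - 1/16x_2^3 - 47/16x_2^2 - 107/16x_2 - 269/16 → -1/4x_1x_2^2 - 5/2x_1x_2 - 25/4x_1 - 1/16x_2^3 - 47/16x_2^2 - 107/16x_2 - 269/16
  leading term x_1x_2^2: subtract (-1/4x_2^2)·g_1 from -1/4x_1x_2^2 - 5/2x_1x_2 - 25/4x_1 - 1/16x_2^3 - 47/16x_2^2 - 107/16x_2 - 269/16 → -5/2x_1x_2 - 25/4x_1 - 21/8x_2^2 - 107/16x_2 - 269/16
  leading term x_1x_2: subtract (-5/2x_2)·g_1 from -5/2x_1x_2 - 25/4x_1 - 21/8x_2^2 - 107/16x_2 - 269/16 → -25/4x_1 - 2x_2^2 - 57/16x_2 - 269/16
  leading term x_1: subtract (-25/4)·g_1 from -25/4x_1 - 2x_2^2 - 57/16x_2 - 269/16 → -2x_2^2 - 2x_2 - 9
  leading term x_2^2: no divisor's leading term divides it; move -2x_2^2 to the remainder.
  leading term x_2: no divisor's leading term divides it; move -2x_2 to the remainder.
  leading term 1: no divisor's leading term divides it; move -9 to the remainder.
  normal form = -2x_2^2 - 2x_2 - 9.
The normal form is nonzero, so p ∉ I. Since p minus its normal form lies in I, I + (p) = I + (r) where r = -2x_2^2 - 2x_2 - 9; decide whether this ideal is the whole ring.
Run Buchberger on G together with r (pairs among the g_i already reduce to 0 since G is a Gröbner basis):
g_1 = x_1 + 1/4x_2 + 5/4, LT = x_1.
g_2 = x_2^4 + 1/4x_2^3 - 3/4, LT = x_2^4.
r = -2x_2^2 - 2x_2 - 9, LT = x_2^2.

S(g_2,r): lcm = x_2^4. S = -3/4x_2^3 - 9/2x_2^2 - 3/4.
  leading term x_2^3: subtract (3/8x_2)·r from -3/4x_2^3 - 9/2x_2^2 - 3/4 → -15/4x_2^2 + 27/8x_2 - 3/4
  leading term x_2^2: subtract (15/8)·r from -15/4x_2^2 + 27/8x_2 - 3/4 → 57/8x_2 + 129/8
  leading term x_2: no divisor's leading term divides it; move 57/8x_2 to the remainder.
  leading term 1: no divisor's leading term divides it; move 129/8 to the remainder.
  remainder 57/8x_2 + 129/8 ≠ 0; add m_4 = 57/8x_2 + 129/8 to the basis.

S(g_2,m_4): lcm = x_2^4. S = -153/76x_2^3 - 3/4.
  leading term x_2^3: subtract (153/152x_2)·r from -153/76x_2^3 - 3/4 → 153/76x_2^2 + 1377/152x_2 - 3/4
  leading term x_2^2: subtract (-153/152)·r from 153/76x_2^2 + 1377/152x_2 - 3/4 → 1071/152x_2 - 1491/152
  leading term x_2: subtract (357/361)·m_4 from 1071/152x_2 - 1491/152 → -37191/1444
  leading term 1: no divisor's leading term divides it; move -37191/1444 to the remainder.
  remainder -37191/1444 ≠ 0; add m_5 = -37191/1444 to the basis.

The other S-polynomials (S(g_1,g_2), S(g_1,r), S(g_1,m_4), S(r,m_4), S(g_1,m_5), S(g_2,m_5), S(r,m_5), S(m_4,m_5)) all reduce to 0 modulo the current basis, so we have a Gröbner basis.
Inter-reduce: drop elements whose leading term is divisible by another's, tail-reduce, and make monic.
Reduced Gröbner basis: {1}.
The reduced Gröbner basis of I + (p) is {1}: the ideal is the whole ring, so the enlarged system has no common solution — adjoining p is inconsistent.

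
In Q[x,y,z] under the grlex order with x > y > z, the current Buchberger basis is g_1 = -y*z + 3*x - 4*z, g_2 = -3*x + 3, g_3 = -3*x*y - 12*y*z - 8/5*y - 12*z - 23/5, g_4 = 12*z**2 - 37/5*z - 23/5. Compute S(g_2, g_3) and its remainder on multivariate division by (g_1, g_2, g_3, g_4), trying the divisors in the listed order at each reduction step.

lcm(LM(g_2), LM(g_3)) = x*y.
S = (lcm/LT(g_2))·g_2 − (lcm/LT(g_3))·g_3 = -4*y*z - 23/15*y - 4*z - 23/15.
Reduce S modulo (g_1, g_2, g_3, g_4) in that order:
  leading term y*z: subtract (4)·g_1 from -4*y*z - 23/15*y - 4*z - 23/15 → -12*x - 23/15*y + 12*z - 23/15
  leading term x: subtract (4)·g_2 from -12*x - 23/15*y + 12*z - 23/15 → -23/15*y + 12*z - 203/15
  leading term y: no divisor's leading term divides it; move -23/15*y to the remainder.
  leading term z: no divisor's leading term divides it; move 12*z to the remainder.
  leading term 1: no divisor's leading term divides it; move -203/15 to the remainder.
The remainder -23/15*y + 12*z - 203/15 is nonzero, so it would be added as the next basis element.

S(g_2, g_3) = -4*y*z - 23/15*y - 4*z - 23/15; remainder on division = -23/15*y + 12*z - 203/15.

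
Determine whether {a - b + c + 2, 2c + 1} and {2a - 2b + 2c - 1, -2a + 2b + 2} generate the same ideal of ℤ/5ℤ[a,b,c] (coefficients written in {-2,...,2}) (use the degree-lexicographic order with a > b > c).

Since reduced Gröbner bases are canonical representatives of ideals under a given ordering, it suffices to compute and compare them.
Buchberger on the first generating set:
f_1 = a - b + c + 2, LT = a.
f_2 = 2c + 1, LT = c.

S(f_1,f_2): leading monomials are coprime, so the S-polynomial reduces to 0 (Buchberger's first criterion).
Every S-polynomial of the final basis reduces to 0, so we have a Gröbner basis.
Inter-reduce: drop elements whose leading term is divisible by another's, tail-reduce, and make monic.
Reduced Gröbner basis: {a - b - 1, c - 2}.

Buchberger on the second generating set:
h_1 = 2a - 2b + 2c - 1, LT = a.
h_2 = -2a + 2b + 2, LT = a.

S(h_1,h_2): lcm = a. S = c - 2.
  leading term c: no divisor's leading term divides it; move c to the remainder.
  leading term 1: no divisor's leading term divides it; move -2 to the remainder.
  remainder c - 2 ≠ 0; add k_3 = c - 2 to the basis.

S(h_1,k_3): leading monomials are coprime, so the S-polynomial reduces to 0 (Buchberger's first criterion).
S(h_2,k_3): leading monomials are coprime, so the S-polynomial reduces to 0 (Buchberger's first criterion).
Every S-polynomial of the final basis reduces to 0, so we have a Gröbner basis.
Inter-reduce: drop elements whose leading term is divisible by another's, tail-reduce, and make monic.
Reduced Gröbner basis: {a - b - 1, c - 2}.

Same reduced basis, so the two generating sets span the same ideal.

Yes, the ideals are equal.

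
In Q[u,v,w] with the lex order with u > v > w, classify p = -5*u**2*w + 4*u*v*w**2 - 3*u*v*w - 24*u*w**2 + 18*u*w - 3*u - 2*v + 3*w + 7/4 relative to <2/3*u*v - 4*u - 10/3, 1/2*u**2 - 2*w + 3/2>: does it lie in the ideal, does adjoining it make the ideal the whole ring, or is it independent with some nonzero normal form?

First compute the reduced Gröbner basis of I by Buchberger's algorithm.
f_1 = 2/3*u*v - 4*u - 10/3, LT = u*v.
f_2 = 1/2*u**2 - 2*w + 3/2, LT = u**2.

S(f_1,f_2): lcm = u**2*v. S = -6*u**2 - 5*u + 4*v*w - 3*v.
  leading term u**2: subtract (-12)·f_2 from -6*u**2 - 5*u + 4*v*w - 3*v → -5*u + 4*v*w - 3*v - 24*w + 18
  leading term u: no divisor's leading term divides it; move -5*u to the remainder.
  leading term v*w: no divisor's leading term divides it; move 4*v*w to the remainder.
  leading term v: no divisor's leading term divides it; move -3*v to the remainder.
  leading term w: no divisor's leading term divides it; move -24*w to the remainder.
  leading term 1: no divisor's leading term divides it; move 18 to the remainder.
  remainder -5*u + 4*v*w - 3*v - 24*w + 18 ≠ 0; add h_3 = -5*u + 4*v*w - 3*v - 24*w + 18 to the basis.

S(f_1,h_3): lcm = u*v. S = -6*u + 4/5*v**2*w - 3/5*v**2 - 24/5*v*w + 18/5*v - 5.
  leading term u: subtract (6/5)·h_3 from -6*u + 4/5*v**2*w - 3/5*v**2 - 24/5*v*w + 18/5*v - 5 → 4/5*v**2*w - 3/5*v**2 - 48/5*v*w + 36/5*v + 144/5*w - 133/5
  leading term v**2*w: no divisor's leading term divides it; move 4/5*v**2*w to the remainder.
  leading term v**2: no divisor's leading term divides it; move -3/5*v**2 to the remainder.
  leading term v*w: no divisor's leading term divides it; move -48/5*v*w to the remainder.
  leading term v: no divisor's leading term divides it; move 36/5*v to the remainder.
  leading term w: no divisor's leading term divides it; move 144/5*w to the remainder.
  leading term 1: no divisor's leading term divides it; move -133/5 to the remainder.
  remainder 4/5*v**2*w - 3/5*v**2 - 48/5*v*w + 36/5*v + 144/5*w - 133/5 ≠ 0; add h_4 = 4/5*v**2*w - 3/5*v**2 - 48/5*v*w + 36/5*v + 144/5*w - 133/5 to the basis.

The other S-polynomials (S(f_2,h_3), S(f_1,h_4), S(f_2,h_4), S(h_3,h_4)) all reduce to 0 modulo the current basis, so we have a Gröbner basis.
Inter-reduce: drop elements whose leading term is divisible by another's, tail-reduce, and make monic.
Reduced Gröbner basis: {u - 4/5*v*w + 3/5*v + 24/5*w - 18/5, v**2*w - 3/4*v**2 - 12*v*w + 9*v + 36*w - 133/4}.
Label its elements g_1 = u - 4/5*v*w + 3/5*v + 24/5*w - 18/5, g_2 = v**2*w - 3/4*v**2 - 12*v*w + 9*v + 36*w - 133/4.

Reduce p = -5*u**2*w + 4*u*v*w**2 - 3*u*v*w - 24*u*w**2 + 18*u*w - 3*u - 2*v + 3*w + 7/4 modulo G:
  leading term u**2*w: subtract (-5*u*w)·g_1 from -5*u**2*w + 4*u*v*w**2 - 3*u*v*w - 24*u*w**2 + 18*u*w - 3*u - 2*v + 3*w + 7/4 → -3*u - 2*v + 3*w + 7/4
  leading term u: subtract (-3)·g_1 from -3*u - 2*v + 3*w + 7/4 → -12/5*v*w - 1/5*v + 87/5*w - 181/20
  leading term v*w: no divisor's leading term divides it; move -12/5*v*w to the remainder.
  leading term v: no divisor's leading term divides it; move -1/5*v to the remainder.
  leading term w: no divisor's leading term divides it; move 87/5*w to the remainder.
  leading term 1: no divisor's leading term divides it; move -181/20 to the remainder.
  normal form = -12/5*v*w - 1/5*v + 87/5*w - 181/20.
The normal form is nonzero, so p ∉ I. Since p minus its normal form lies in I, I + (p) = I + (r) where r = -12/5*v*w - 1/5*v + 87/5*w - 181/20; decide whether this ideal is the whole ring.
Run Buchberger on G together with r (pairs among the g_i already reduce to 0 since G is a Gröbner basis):
g_1 = u - 4/5*v*w + 3/5*v + 24/5*w - 18/5, LT = u.
g_2 = v**2*w - 3/4*v**2 - 12*v*w + 9*v + 36*w - 133/4, LT = v**2*w.
r = -12/5*v*w - 1/5*v + 87/5*w - 181/20, LT = v*w.

S(g_2,r): lcm = v**2*w. S = -5/6*v**2 - 19/4*v*w + 251/48*v + 36*w - 133/4.
  leading term v**2: no divisor's leading term divides it; move -5/6*v**2 to the remainder.
  leading term v*w: subtract (95/48)·r from -19/4*v*w + 251/48*v + 36*w - 133/4 → 45/8*v + 25/16*w - 2945/192
  leading term v: no divisor's leading term divides it; move 45/8*v to the remainder.
  leading term w: no divisor's leading term divides it; move 25/16*w to the remainder.
  leading term 1: no divisor's leading term divides it; move -2945/192 to the remainder.
  remainder -5/6*v**2 + 45/8*v + 25/16*w - 2945/192 ≠ 0; add m_4 = -5/6*v**2 + 45/8*v + 25/16*w - 2945/192 to the basis.

S(g_2,m_4): lcm = v**2*w. S = -3/4*v**2 - 21/4*v*w + 9*v + 15/8*w**2 + 563/32*w - 133/4.
  leading term v**2: subtract (9/10)·m_4 from -3/4*v**2 - 21/4*v*w + 9*v + 15/8*w**2 + 563/32*w - 133/4 → -21/4*v*w + 63/16*v + 15/8*w**2 + 259/16*w - 2489/128
  leading term v*w: subtract (35/16)·r from -21/4*v*w + 63/16*v + 15/8*w**2 + 259/16*w - 2489/128 → 35/8*v + 15/8*w**2 - 175/8*w + 45/128
  leading term v: no divisor's leading term divides it; move 35/8*v to the remainder.
  leading term w**2: no divisor's leading term divides it; move 15/8*w**2 to the remainder.
  leading term w: no divisor's leading term divides it; move -175/8*w to the remainder.
  leading term 1: no divisor's leading term divides it; move 45/128 to the remainder.
  remainder 35/8*v + 15/8*w**2 - 175/8*w + 45/128 ≠ 0; add m_5 = 35/8*v + 15/8*w**2 - 175/8*w + 45/128 to the basis.

S(g_2,m_5): lcm = v**2*w. S = -3/4*v**2 - 3/7*v*w**3 + 5*v*w**2 - 1353/112*v*w + 9*v + 36*w - 133/4.
  leading term v**2: subtract (9/10)·m_4 from -3/4*v**2 - 3/7*v*w**3 + 5*v*w**2 - 1353/112*v*w + 9*v + 36*w - 133/4 → -3/7*v*w**3 + 5*v*w**2 - 1353/112*v*w + 63/16*v + 1107/32*w - 2489/128
  leading term v*w**3: subtract (5/28*w**2)·r from -3/7*v*w**3 + 5*v*w**2 - 1353/112*v*w + 63/16*v + 1107/32*w - 2489/128 → 141/28*v*w**2 - 1353/112*v*w + 63/16*v - 87/28*w**3 + 181/112*w**2 + 1107/32*w - 2489/128
  leading term v*w**2: subtract (-235/112*w)·r from 141/28*v*w**2 - 1353/112*v*w + 63/16*v - 87/28*w**3 + 181/112*w**2 + 1107/32*w - 2489/128 → -25/2*v*w + 63/16*v - 87/28*w**3 + 305/8*w**2 + 6991/448*w - 2489/128
  leading term v*w: subtract (125/24)·r from -25/2*v*w + 63/16*v - 87/28*w**3 + 305/8*w**2 + 6991/448*w - 2489/128 → 239/48*v - 87/28*w**3 + 305/8*w**2 - 33609/448*w + 10633/384
  leading term v: subtract (239/210)·m_5 from 239/48*v - 87/28*w**3 + 305/8*w**2 - 33609/448*w + 10633/384 → -87/28*w**3 + 4031/112*w**2 - 67367/1344*w + 146711/5376
  leading term w**3: no divisor's leading term divides it; move -87/28*w**3 to the remainder.
  leading term w**2: no divisor's leading term divides it; move 4031/112*w**2 to the remainder.
  leading term w: no divisor's leading term divides it; move -67367/1344*w to the remainder.
  leading term 1: no divisor's leading term divides it; move 146711/5376 to the remainder.
  remainder -87/28*w**3 + 4031/112*w**2 - 67367/1344*w + 146711/5376 ≠ 0; add m_6 = -87/28*w**3 + 4031/112*w**2 - 67367/1344*w + 146711/5376 to the basis.

The other S-polynomials (S(g_1,g_2), S(g_1,r), S(g_1,m_4), S(r,m_4), S(g_1,m_5), S(r,m_5), S(m_4,m_5), S(g_1,m_6), S(g_2,m_6), S(r,m_6), S(m_4,m_6), S(m_5,m_6)) all reduce to 0 modulo the current basis, so we have a Gröbner basis.
Inter-reduce: drop elements whose leading term is divisible by another's, tail-reduce, and make monic.
Reduced Gröbner basis: {u - 2/7*w**2 + 7/3*w - 107/168, v + 3/7*w**2 - 5*w + 9/112, w**3 - 139/12*w**2 + 2323/144*w - 5059/576}.
The reduced Gröbner basis of I + (p) is {u - 2/7*w**2 + 7/3*w - 107/168, v + 3/7*w**2 - 5*w + 9/112, w**3 - 139/12*w**2 + 2323/144*w - 5059/576} ≠ {1}, a proper ideal, so the enlarged system stays consistent: p is independent of I, with normal form -12/5*v*w - 1/5*v + 87/5*w - 181/20.

Ideal membership is decidable via reduction modulo a Gröbner basis.

-5*u**2*w + 4*u*v*w**2 - 3*u*v*w - 24*u*w**2 + 18*u*w - 3*u - 2*v + 3*w + 7/4 is independent of I; its normal form modulo I is -12/5*v*w - 1/5*v + 87/5*w - 181/20.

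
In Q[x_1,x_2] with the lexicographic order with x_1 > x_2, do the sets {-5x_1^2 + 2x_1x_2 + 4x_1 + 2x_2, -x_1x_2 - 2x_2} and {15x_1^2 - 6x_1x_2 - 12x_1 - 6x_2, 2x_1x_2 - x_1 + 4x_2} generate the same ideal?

Two ideals are equal iff their reduced Gröbner bases coincide (the reduced basis is unique for a fixed ordering).
Buchberger on the first generating set:
f_1 = -5x_1^2 + 2x_1x_2 + 4x_1 + 2x_2, LT = x_1^2.
f_2 = -x_1x_2 - 2x_2, LT = x_1x_2.

S(f_1,f_2): lcm = x_1^2x_2. S = -2/5x_1x_2^2 - 14/5x_1x_2 - 2/5x_2^2.
  leading term x_1x_2^2: subtract (2/5x_2)·f_2 from -2/5x_1x_2^2 - 14/5x_1x_2 - 2/5x_2^2 → -14/5x_1x_2 + 2/5x_2^2
  leading term x_1x_2: subtract (14/5)·f_2 from -14/5x_1x_2 + 2/5x_2^2 → 2/5x_2^2 + 28/5x_2
  leading term x_2^2: no divisor's leading term divides it; move 2/5x_2^2 to the remainder.
  leading term x_2: no divisor's leading term divides it; move 28/5x_2 to the remainder.
  remainder 2/5x_2^2 + 28/5x_2 ≠ 0; add g_3 = 2/5x_2^2 + 28/5x_2 to the basis.

The other S-polynomials (S(f_1,g_3), S(f_2,g_3)) all reduce to 0 modulo the current basis, so we have a Gröbner basis.
Inter-reduce: drop elements whose leading term is divisible by another's, tail-reduce, and make monic.
Reduced Gröbner basis: {x_1^2 - 4/5x_1 + 2/5x_2, x_1x_2 + 2x_2, x_2^2 + 14x_2}.

Buchberger on the second generating set:
h_1 = 15x_1^2 - 6x_1x_2 - 12x_1 - 6x_2, LT = x_1^2.
h_2 = 2x_1x_2 - x_1 + 4x_2, LT = x_1x_2.

S(h_1,h_2): lcm = x_1^2x_2. S = 1/2x_1^2 - 2/5x_1x_2^2 - 14/5x_1x_2 - 2/5x_2^2.
  leading term x_1^2: subtract (1/30)·h_1 from 1/2x_1^2 - 2/5x_1x_2^2 - 14/5x_1x_2 - 2/5x_2^2 → -2/5x_1x_2^2 - 13/5x_1x_2 + 2/5x_1 - 2/5x_2^2 + 1/5x_2
  leading term x_1x_2^2: subtract (-1/5x_2)·h_2 from -2/5x_1x_2^2 - 13/5x_1x_2 + 2/5x_1 - 2/5x_2^2 + 1/5x_2 → -14/5x_1x_2 + 2/5x_1 + 2/5x_2^2 + 1/5x_2
  leading term x_1x_2: subtract (-7/5)·h_2 from -14/5x_1x_2 + 2/5x_1 + 2/5x_2^2 + 1/5x_2 → -x_1 + 2/5x_2^2 + 29/5x_2
  leading term x_1: no divisor's leading term divides it; move -x_1 to the remainder.
  leading term x_2^2: no divisor's leading term divides it; move 2/5x_2^2 to the remainder.
  leading term x_2: no divisor's leading term divides it; move 29/5x_2 to the remainder.
  remainder -x_1 + 2/5x_2^2 + 29/5x_2 ≠ 0; add k_3 = -x_1 + 2/5x_2^2 + 29/5x_2 to the basis.

S(h_2,k_3): lcm = x_1x_2. S = -1/2x_1 + 2/5x_2^3 + 29/5x_2^2 + 2x_2.
  leading term x_1: subtract (1/2)·k_3 from -1/2x_1 + 2/5x_2^3 + 29/5x_2^2 + 2x_2 → 2/5x_2^3 + 28/5x_2^2 - 9/10x_2
  leading term x_2^3: no divisor's leading term divides it; move 2/5x_2^3 to the remainder.
  leading term x_2^2: no divisor's leading term divides it; move 28/5x_2^2 to the remainder.
  leading term x_2: no divisor's leading term divides it; move -9/10x_2 to the remainder.
  remainder 2/5x_2^3 + 28/5x_2^2 - 9/10x_2 ≠ 0; add k_4 = 2/5x_2^3 + 28/5x_2^2 - 9/10x_2 to the basis.

The other S-polynomials (S(h_1,k_3), S(h_1,k_4), S(h_2,k_4), S(k_3,k_4)) all reduce to 0 modulo the current basis, so we have a Gröbner basis.
Inter-reduce: drop elements whose leading term is divisible by another's, tail-reduce, and make monic.
Reduced Gröbner basis: {x_1 - 2/5x_2^2 - 29/5x_2, x_2^3 + 14x_2^2 - 9/4x_2}.

The bases are distinct; the ideals are different.

No, the ideals differ.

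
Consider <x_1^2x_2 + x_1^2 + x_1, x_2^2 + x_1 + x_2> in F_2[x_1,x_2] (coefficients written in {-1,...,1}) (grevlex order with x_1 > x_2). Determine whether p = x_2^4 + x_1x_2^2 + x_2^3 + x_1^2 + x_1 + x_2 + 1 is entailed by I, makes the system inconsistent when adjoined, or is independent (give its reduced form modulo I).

x_2^4 + x_1x_2^2 + x_2^3 + x_1^2 + x_1 + x_2 + 1 is independent of I; its normal form modulo I is x_1^2 + x_1 + x_2 + 1.

First compute the reduced Gröbner basis of I by Buchberger's algorithm.
f_1 = x_1^2x_2 + x_1^2 + x_1, LT = x_1^2x_2.
f_2 = x_2^2 + x_1 + x_2, LT = x_2^2.

S(f_1,f_2): lcm = x_1^2x_2^2. S = x_1^3 + x_1x_2.
  leading term x_1^3: no divisor's leading term divides it; move x_1^3 to the remainder.
  leading term x_1x_2: no divisor's leading term divides it; move x_1x_2 to the remainder.
  remainder x_1^3 + x_1x_2 ≠ 0; add h_3 = x_1^3 + x_1x_2 to the basis.

S(f_1,h_3): lcm = x_1^3x_2. S = x_1^3 + x_1x_2^2 + x_1^2.
  leading term x_1^3: subtract (1)·h_3 from x_1^3 + x_1x_2^2 + x_1^2 → x_1x_2^2 + x_1^2 + x_1x_2
  leading term x_1x_2^2: subtract (x_1)·f_2 from x_1x_2^2 + x_1^2 + x_1x_2 → 0
  remainder 0.

S(f_2,h_3): leading monomials are coprime, so the S-polynomial reduces to 0 (Buchberger's first criterion).
Every S-polynomial of the final basis reduces to 0, so we have a Gröbner basis.
Inter-reduce: drop elements whose leading term is divisible by another's, tail-reduce, and make monic.
Reduced Gröbner basis: {x_1^3 + x_1x_2, x_1^2x_2 + x_1^2 + x_1, x_2^2 + x_1 + x_2}.
Label its elements g_1 = x_1^3 + x_1x_2, g_2 = x_1^2x_2 + x_1^2 + x_1, g_3 = x_2^2 + x_1 + x_2.

Reduce p = x_2^4 + x_1x_2^2 + x_2^3 + x_1^2 + x_1 + x_2 + 1 modulo G:
  leading term x_2^4: subtract (x_2^2)·g_3 from x_2^4 + x_1x_2^2 + x_2^3 + x_1^2 + x_1 + x_2 + 1 → x_1^2 + x_1 + x_2 + 1
  leading term x_1^2: no divisor's leading term divides it; move x_1^2 to the remainder.
  leading term x_1: no divisor's leading term divides it; move x_1 to the remainder.
  leading term x_2: no divisor's leading term divides it; move x_2 to the remainder.
  leading term 1: no divisor's leading term divides it; move 1 to the remainder.
  normal form = x_1^2 + x_1 + x_2 + 1.
The normal form is nonzero, so p ∉ I. Since p minus its normal form lies in I, I + (p) = I + (r) where r = x_1^2 + x_1 + x_2 + 1; decide whether this ideal is the whole ring.
Run Buchberger on G together with r (pairs among the g_i already reduce to 0 since G is a Gröbner basis):
g_1 = x_1^3 + x_1x_2, LT = x_1^3.
g_2 = x_1^2x_2 + x_1^2 + x_1, LT = x_1^2x_2.
g_3 = x_2^2 + x_1 + x_2, LT = x_2^2.
r = x_1^2 + x_1 + x_2 + 1, LT = x_1^2.

S(g_1,g_2): lcm = x_1^3x_2. S = x_1^3 + x_1x_2^2 + x_1^2.
  leading term x_1^3: subtract (1)·g_1 from x_1^3 + x_1x_2^2 + x_1^2 → x_1x_2^2 + x_1^2 + x_1x_2
  leading term x_1x_2^2: subtract (x_1)·g_3 from x_1x_2^2 + x_1^2 + x_1x_2 → 0
  remainder 0.

S(g_1,g_3): leading monomials are coprime, so the S-polynomial reduces to 0 (Buchberger's first criterion).
S(g_1,r): lcm = x_1^3. S = x_1^2 + x_1.
  leading term x_1^2: subtract (1)·r from x_1^2 + x_1 → x_2 + 1
  leading term x_2: no divisor's leading term divides it; move x_2 to the remainder.
  leading term 1: no divisor's leading term divides it; move 1 to the remainder.
  remainder x_2 + 1 ≠ 0; add m_5 = x_2 + 1 to the basis.

S(g_2,g_3): lcm = x_1^2x_2^2. S = x_1^3 + x_1x_2.
  leading term x_1^3: subtract (1)·g_1 from x_1^3 + x_1x_2 → 0
  remainder 0.

S(g_2,r): lcm = x_1^2x_2. S = x_1^2 + x_1x_2 + x_2^2 + x_1 + x_2.
  leading term x_1^2: subtract (1)·r from x_1^2 + x_1x_2 + x_2^2 + x_1 + x_2 → x_1x_2 + x_2^2 + 1
  leading term x_1x_2: subtract (x_1)·m_5 from x_1x_2 + x_2^2 + 1 → x_2^2 + x_1 + 1
  leading term x_2^2: subtract (1)·g_3 from x_2^2 + x_1 + 1 → x_2 + 1
  leading term x_2: subtract (1)·m_5 from x_2 + 1 → 0
  remainder 0.

S(g_3,r): leading monomials are coprime, so the S-polynomial reduces to 0 (Buchberger's first criterion).
S(g_1,m_5): leading monomials are coprime, so the S-polynomial reduces to 0 (Buchberger's first criterion).
S(g_2,m_5): lcm = x_1^2x_2. S = x_1.
  leading term x_1: no divisor's leading term divides it; move x_1 to the remainder.
  remainder x_1 ≠ 0; add m_6 = x_1 to the basis.

S(g_3,m_5): lcm = x_2^2. S = x_1.
  leading term x_1: subtract (1)·m_6 from x_1 → 0
  remainder 0.

S(r,m_5): leading monomials are coprime, so the S-polynomial reduces to 0 (Buchberger's first criterion).
S(g_1,m_6): lcm = x_1^3. S = x_1x_2.
  leading term x_1x_2: subtract (x_1)·m_5 from x_1x_2 → x_1
  leading term x_1: subtract (1)·m_6 from x_1 → 0
  remainder 0.

S(g_2,m_6): lcm = x_1^2x_2. S = x_1^2 + x_1.
  leading term x_1^2: subtract (1)·r from x_1^2 + x_1 → x_2 + 1
  leading term x_2: subtract (1)·m_5 from x_2 + 1 → 0
  remainder 0.

S(g_3,m_6): leading monomials are coprime, so the S-polynomial reduces to 0 (Buchberger's first criterion).
S(r,m_6): lcm = x_1^2. S = x_1 + x_2 + 1.
  leading term x_1: subtract (1)·m_6 from x_1 + x_2 + 1 → x_2 + 1
  leading term x_2: subtract (1)·m_5 from x_2 + 1 → 0
  remainder 0.

S(m_5,m_6): leading monomials are coprime, so the S-polynomial reduces to 0 (Buchberger's first criterion).
Every S-polynomial of the final basis reduces to 0, so we have a Gröbner basis.
Inter-reduce: drop elements whose leading term is divisible by another's, tail-reduce, and make monic.
Reduced Gröbner basis: {x_1, x_2 + 1}.
The reduced Gröbner basis of I + (p) is {x_1, x_2 + 1} ≠ {1}, a proper ideal, so the enlarged system stays consistent: p is independent of I, with normal form x_1^2 + x_1 + x_2 + 1.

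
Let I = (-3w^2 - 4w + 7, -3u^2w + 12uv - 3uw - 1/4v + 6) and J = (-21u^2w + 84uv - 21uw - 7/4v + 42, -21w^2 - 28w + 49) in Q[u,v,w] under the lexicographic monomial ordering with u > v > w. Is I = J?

Two ideals are equal iff their reduced Gröbner bases coincide (the reduced basis is unique for a fixed ordering).
Buchberger on the first generating set:
f_1 = -3w^2 - 4w + 7, LT = w^2.
f_2 = -3u^2w + 12uv - 3uw - 1/4v + 6, LT = u^2w.

S(f_1,f_2): lcm = u^2w^2. S = 4/3u^2w - 7/3u^2 + 4uvw - uw^2 - 1/12vw + 2w.
  leading term u^2w: subtract (-4/9)·f_2 from 4/3u^2w - 7/3u^2 + 4uvw - uw^2 - 1/12vw + 2w → -7/3u^2 + 4uvw + 16/3uv - uw^2 - 4/3uw - 1/12vw - 1/9v + 2w + 8/3
  leading term u^2: no divisor's leading term divides it; move -7/3u^2 to the remainder.
  leading term uvw: no divisor's leading term divides it; move 4uvw to the remainder.
  leading term uv: no divisor's leading term divides it; move 16/3uv to the remainder.
  leading term uw^2: subtract (1/3u)·f_1 from -uw^2 - 4/3uw - 1/12vw - 1/9v + 2w + 8/3 → -7/3u - 1/12vw - 1/9v + 2w + 8/3
  leading term u: no divisor's leading term divides it; move -7/3u to the remainder.
  leading term vw: no divisor's leading term divides it; move -1/12vw to the remainder.
  leading term v: no divisor's leading term divides it; move -1/9v to the remainder.
  leading term w: no divisor's leading term divides it; move 2w to the remainder.
  leading term 1: no divisor's leading term divides it; move 8/3 to the remainder.
  remainder -7/3u^2 + 4uvw + 16/3uv - 7/3u - 1/12vw - 1/9v + 2w + 8/3 ≠ 0; add g_3 = -7/3u^2 + 4uvw + 16/3uv - 7/3u - 1/12vw - 1/9v + 2w + 8/3 to the basis.

The other S-polynomials (S(f_1,g_3), S(f_2,g_3)) all reduce to 0 modulo the current basis, so we have a Gröbner basis.
Inter-reduce: drop elements whose leading term is divisible by another's, tail-reduce, and make monic.
Reduced Gröbner basis: {u^2 - 12/7uvw - 16/7uv + u + 1/28vw + 1/21v - 6/7w - 8/7, w^2 + 4/3w - 7/3}.

Buchberger on the second generating set:
h_1 = -21u^2w + 84uv - 21uw - 7/4v + 42, LT = u^2w.
h_2 = -21w^2 - 28w + 49, LT = w^2.

S(h_1,h_2): lcm = u^2w^2. S = -4/3u^2w + 7/3u^2 - 4uvw + uw^2 + 1/12vw - 2w.
  leading term u^2w: subtract (4/63)·h_1 from -4/3u^2w + 7/3u^2 - 4uvw + uw^2 + 1/12vw - 2w → 7/3u^2 - 4uvw - 16/3uv + uw^2 + 4/3uw + 1/12vw + 1/9v - 2w - 8/3
  leading term u^2: no divisor's leading term divides it; move 7/3u^2 to the remainder.
  leading term uvw: no divisor's leading term divides it; move -4uvw to the remainder.
  leading term uv: no divisor's leading term divides it; move -16/3uv to the remainder.
  leading term uw^2: subtract (-1/21u)·h_2 from uw^2 + 4/3uw + 1/12vw + 1/9v - 2w - 8/3 → 7/3u + 1/12vw + 1/9v - 2w - 8/3
  leading term u: no divisor's leading term divides it; move 7/3u to the remainder.
  leading term vw: no divisor's leading term divides it; move 1/12vw to the remainder.
  leading term v: no divisor's leading term divides it; move 1/9v to the remainder.
  leading term w: no divisor's leading term divides it; move -2w to the remainder.
  leading term 1: no divisor's leading term divides it; move -8/3 to the remainder.
  remainder 7/3u^2 - 4uvw - 16/3uv + 7/3u + 1/12vw + 1/9v - 2w - 8/3 ≠ 0; add k_3 = 7/3u^2 - 4uvw - 16/3uv + 7/3u + 1/12vw + 1/9v - 2w - 8/3 to the basis.

The other S-polynomials (S(h_1,k_3), S(h_2,k_3)) all reduce to 0 modulo the current basis, so we have a Gröbner basis.
Inter-reduce: drop elements whose leading term is divisible by another's, tail-reduce, and make monic.
Reduced Gröbner basis: {u^2 - 12/7uvw - 16/7uv + u + 1/28vw + 1/21v - 6/7w - 8/7, w^2 + 4/3w - 7/3}.

Same reduced basis, so the two generating sets span the same ideal.
The choice of monomial ordering does not affect the verdict — as long as both bases are computed under the same ordering, their equality decides ideal equality.

Yes, the ideals are equal.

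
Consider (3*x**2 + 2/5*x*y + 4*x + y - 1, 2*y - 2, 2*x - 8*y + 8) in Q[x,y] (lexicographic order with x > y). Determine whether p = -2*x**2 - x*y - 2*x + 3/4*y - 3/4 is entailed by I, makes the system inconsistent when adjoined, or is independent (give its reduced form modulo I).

First compute the reduced Gröbner basis of I by Buchberger's algorithm.
f_1 = 3*x**2 + 2/5*x*y + 4*x + y - 1, LT = x**2.
f_2 = 2*y - 2, LT = y.
f_3 = 2*x - 8*y + 8, LT = x.

The S-polynomials (S(f_1,f_2), S(f_1,f_3), S(f_2,f_3)) all reduce to 0 modulo the current basis, so we have a Gröbner basis.
Inter-reduce: drop elements whose leading term is divisible by another's, tail-reduce, and make monic.
Reduced Gröbner basis: {x, y - 1}.
Label its elements g_1 = x, g_2 = y - 1.

Reduce p = -2*x**2 - x*y - 2*x + 3/4*y - 3/4 modulo G:
  leading term x**2: subtract (-2*x)·g_1 from -2*x**2 - x*y - 2*x + 3/4*y - 3/4 → -x*y - 2*x + 3/4*y - 3/4
  leading term x*y: subtract (-y)·g_1 from -x*y - 2*x + 3/4*y - 3/4 → -2*x + 3/4*y - 3/4
  leading term x: subtract (-2)·g_1 from -2*x + 3/4*y - 3/4 → 3/4*y - 3/4
  leading term y: subtract (3/4)·g_2 from 3/4*y - 3/4 → 0
  normal form = 0.
Since the normal form is 0, p ∈ I.

-2*x**2 - x*y - 2*x + 3/4*y - 3/4 lies in I (it reduces to 0).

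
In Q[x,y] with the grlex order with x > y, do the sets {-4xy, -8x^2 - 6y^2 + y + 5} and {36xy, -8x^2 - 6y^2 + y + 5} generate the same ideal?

Since reduced Gröbner bases are canonical representatives of ideals under a given ordering, it suffices to compute and compare them.
Buchberger on the first generating set:
f_1 = -4xy, LT = xy.
f_2 = -8x^2 - 6y^2 + y + 5, LT = x^2.

S(f_1,f_2): lcm = x^2y. S = -3/4y^3 + 1/8y^2 + 5/8y.
  leading term y^3: no divisor's leading term divides it; move -3/4y^3 to the remainder.
  leading term y^2: no divisor's leading term divides it; move 1/8y^2 to the remainder.
  leading term y: no divisor's leading term divides it; move 5/8y to the remainder.
  remainder -3/4y^3 + 1/8y^2 + 5/8y ≠ 0; add g_3 = -3/4y^3 + 1/8y^2 + 5/8y to the basis.

The other S-polynomials (S(f_1,g_3), S(f_2,g_3)) all reduce to 0 modulo the current basis, so we have a Gröbner basis.
Inter-reduce: drop elements whose leading term is divisible by another's, tail-reduce, and make monic.
Reduced Gröbner basis: {y^3 - 1/6y^2 - 5/6y, x^2 + 3/4y^2 - 1/8y - 5/8, xy}.

Buchberger on the second generating set:
h_1 = 36xy, LT = xy.
h_2 = -8x^2 - 6y^2 + y + 5, LT = x^2.

S(h_1,h_2): lcm = x^2y. S = -3/4y^3 + 1/8y^2 + 5/8y.
  leading term y^3: no divisor's leading term divides it; move -3/4y^3 to the remainder.
  leading term y^2: no divisor's leading term divides it; move 1/8y^2 to the remainder.
  leading term y: no divisor's leading term divides it; move 5/8y to the remainder.
  remainder -3/4y^3 + 1/8y^2 + 5/8y ≠ 0; add k_3 = -3/4y^3 + 1/8y^2 + 5/8y to the basis.

The other S-polynomials (S(h_1,k_3), S(h_2,k_3)) all reduce to 0 modulo the current basis, so we have a Gröbner basis.
Inter-reduce: drop elements whose leading term is divisible by another's, tail-reduce, and make monic.
Reduced Gröbner basis: {y^3 - 1/6y^2 - 5/6y, x^2 + 3/4y^2 - 1/8y - 5/8, xy}.

The two bases agree; hence the ideals are identical.

Yes, the ideals are equal.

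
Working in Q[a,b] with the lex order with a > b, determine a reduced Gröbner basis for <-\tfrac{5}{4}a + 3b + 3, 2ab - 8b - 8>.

f_1 = -\tfrac{5}{4}a + 3b + 3, LT = a.
f_2 = 2ab - 8b - 8, LT = ab.

S(f_1,f_2): lcm = ab. S = -\tfrac{12}{5}b^{2} + \tfrac{8}{5}b + 4.
  leading term b^{2}: no divisor's leading term divides it; move -\tfrac{12}{5}b^{2} to the remainder.
  leading term b: no divisor's leading term divides it; move \tfrac{8}{5}b to the remainder.
  leading term 1: no divisor's leading term divides it; move 4 to the remainder.
  remainder -\tfrac{12}{5}b^{2} + \tfrac{8}{5}b + 4 ≠ 0; add g_3 = -\tfrac{12}{5}b^{2} + \tfrac{8}{5}b + 4 to the basis.

The other S-polynomials (S(f_1,g_3), S(f_2,g_3)) all reduce to 0 modulo the current basis, so we have a Gröbner basis.
Inter-reduce: drop elements whose leading term is divisible by another's, tail-reduce, and make monic.

G = {a - \tfrac{12}{5}b - \tfrac{12}{5}, b^{2} - \tfrac{2}{3}b - \tfrac{5}{3}}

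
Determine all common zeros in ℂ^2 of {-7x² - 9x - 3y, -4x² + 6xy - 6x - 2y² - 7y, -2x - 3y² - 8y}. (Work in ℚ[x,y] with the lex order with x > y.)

{(0, 0)}

Compute a lex Gröbner basis by Buchberger's algorithm.
f_1 = -7x² - 9x - 3y, LT = x².
f_2 = -4x² + 6xy - 6x - 2y² - 7y, LT = x².
f_3 = -2x - 3y² - 8y, LT = x.

S(f_1,f_2): lcm = x². S = 3/2xy - 3/14x - ½y² - 37/28y.
  leading term xy: subtract (-¾y)·f_3 from 3/2xy - 3/14x - ½y² - 37/28y → -3/14x - 9/4y³ - 13/2y² - 37/28y
  leading term x: subtract (3/28)·f_3 from -3/14x - 9/4y³ - 13/2y² - 37/28y → -9/4y³ - 173/28y² - 13/28y
  leading term y³: no divisor's leading term divides it; move -9/4y³ to the remainder.
  leading term y²: no divisor's leading term divides it; move -173/28y² to the remainder.
  leading term y: no divisor's leading term divides it; move -13/28y to the remainder.
  remainder -9/4y³ - 173/28y² - 13/28y ≠ 0; add h_4 = -9/4y³ - 173/28y² - 13/28y to the basis.

S(f_1,f_3): lcm = x². S = -3/2xy² - 4xy + 9/7x + 3/7y.
  leading term xy²: subtract (¾y²)·f_3 from -3/2xy² - 4xy + 9/7x + 3/7y → -4xy + 9/7x + 9/4y⁴ + 6y³ + 3/7y
  leading term xy: subtract (2y)·f_3 from -4xy + 9/7x + 9/4y⁴ + 6y³ + 3/7y → 9/7x + 9/4y⁴ + 12y³ + 16y² + 3/7y
  leading term x: subtract (-9/14)·f_3 from 9/7x + 9/4y⁴ + 12y³ + 16y² + 3/7y → 9/4y⁴ + 12y³ + 197/14y² - 33/7y
  leading term y⁴: subtract (-y)·h_4 from 9/4y⁴ + 12y³ + 197/14y² - 33/7y → 163/28y³ + 381/28y² - 33/7y
  leading term y³: subtract (-163/63)·h_4 from 163/28y³ + 381/28y² - 33/7y → -1049/441y² - 10435/1764y
  leading term y²: no divisor's leading term divides it; move -1049/441y² to the remainder.
  leading term y: no divisor's leading term divides it; move -10435/1764y to the remainder.
  remainder -1049/441y² - 10435/1764y ≠ 0; add h_5 = -1049/441y² - 10435/1764y to the basis.

S(h_4,h_5): lcm = y³. S = 68503/264348y² + 13/63y.
  leading term y²: subtract (-479521/4401604)·h_5 from 68503/264348y² + 13/63y → -7713419/17606416y
  leading term y: no divisor's leading term divides it; move -7713419/17606416y to the remainder.
  remainder -7713419/17606416y ≠ 0; add h_6 = -7713419/17606416y to the basis.

The other S-polynomials (S(f_2,f_3), S(f_1,h_4), S(f_2,h_4), S(f_3,h_4), S(f_1,h_5), S(f_2,h_5), S(f_3,h_5), S(f_1,h_6), S(f_2,h_6), S(f_3,h_6), S(h_4,h_6), S(h_5,h_6)) all reduce to 0 modulo the current basis, so we have a Gröbner basis.
Inter-reduce: drop elements whose leading term is divisible by another's, tail-reduce, and make monic.
Reduced Gröbner basis: {x, y}.

Elimination: the polynomial y lies in the elimination ideal for y, so y ∈ {0}. For each such y, the remaining basis elements (now univariate) give the rest of the solution.
  y = 0: the earlier basis element becomes x = 0, giving x = 0 — point (0, 0).
Check: every point annihilates each of the original generators.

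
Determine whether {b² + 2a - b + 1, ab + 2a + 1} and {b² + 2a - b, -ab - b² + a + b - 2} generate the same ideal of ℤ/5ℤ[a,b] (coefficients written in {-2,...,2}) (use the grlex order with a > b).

Since reduced Gröbner bases are canonical representatives of ideals under a given ordering, it suffices to compute and compare them.
Buchberger on the first generating set:
f_1 = b² + 2a - b + 1, LT = b².
f_2 = ab + 2a + 1, LT = ab.

S(f_1,f_2): lcm = ab². S = 2a² + 2ab + a - b.
  leading term a²: no divisor's leading term divides it; move 2a² to the remainder.
  leading term ab: subtract (2)·f_2 from 2ab + a - b → 2a - b - 2
  leading term a: no divisor's leading term divides it; move 2a to the remainder.
  leading term b: no divisor's leading term divides it; move -b to the remainder.
  leading term 1: no divisor's leading term divides it; move -2 to the remainder.
  remainder 2a² + 2a - b - 2 ≠ 0; add g_3 = 2a² + 2a - b - 2 to the basis.

The other S-polynomials (S(f_1,g_3), S(f_2,g_3)) all reduce to 0 modulo the current basis, so we have a Gröbner basis.
Inter-reduce: drop elements whose leading term is divisible by another's, tail-reduce, and make monic.
Reduced Gröbner basis: {a² + a + 2b - 1, ab + 2a + 1, b² + 2a - b + 1}.

Buchberger on the second generating set:
h_1 = b² + 2a - b, LT = b².
h_2 = -ab - b² + a + b - 2, LT = ab.

S(h_1,h_2): lcm = ab². S = -b³ + 2a² + b² - 2b.
  leading term b³: subtract (-b)·h_1 from -b³ + 2a² + b² - 2b → 2a² + 2ab - 2b
  leading term a²: no divisor's leading term divides it; move 2a² to the remainder.
  leading term ab: subtract (-2)·h_2 from 2ab - 2b → -2b² + 2a + 1
  leading term b²: subtract (-2)·h_1 from -2b² + 2a + 1 → a - 2b + 1
  leading term a: no divisor's leading term divides it; move a to the remainder.
  leading term b: no divisor's leading term divides it; move -2b to the remainder.
  leading term 1: no divisor's leading term divides it; move 1 to the remainder.
  remainder 2a² + a - 2b + 1 ≠ 0; add k_3 = 2a² + a - 2b + 1 to the basis.

The other S-polynomials (S(h_1,k_3), S(h_2,k_3)) all reduce to 0 modulo the current basis, so we have a Gröbner basis.
Inter-reduce: drop elements whose leading term is divisible by another's, tail-reduce, and make monic.
Reduced Gröbner basis: {a² - 2a - b - 2, ab + 2a + 2, b² + 2a - b}.

Since the reduced bases disagree, the two ideals are not the same.

No, the ideals differ.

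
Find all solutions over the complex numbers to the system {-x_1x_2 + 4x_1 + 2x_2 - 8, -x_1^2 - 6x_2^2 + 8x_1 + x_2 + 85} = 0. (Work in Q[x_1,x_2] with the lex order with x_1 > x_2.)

Compute a lex Gröbner basis by Buchberger's algorithm.
f_1 = -x_1x_2 + 4x_1 + 2x_2 - 8, LT = x_1x_2.
f_2 = -x_1^2 + 8x_1 - 6x_2^2 + x_2 + 85, LT = x_1^2.

S(f_1,f_2): lcm = x_1^2x_2. S = -4x_1^2 + 6x_1x_2 + 8x_1 - 6x_2^3 + x_2^2 + 85x_2.
  reduce S modulo (f_1, f_2):
  remainder -6x_2^3 + 25x_2^2 + 93x_2 - 388 ≠ 0; add h_3 = -6x_2^3 + 25x_2^2 + 93x_2 - 388 to the basis.

The other S-polynomials (S(f_1,h_3), S(f_2,h_3)) all reduce to 0 modulo the current basis, so we have a Gröbner basis.
Inter-reduce: drop elements whose leading term is divisible by another's, tail-reduce, and make monic.
Reduced Gröbner basis: {x_1^2 - 8x_1 + 6x_2^2 - x_2 - 85, x_1x_2 - 4x_1 - 2x_2 + 8, x_2^3 - 25/6x_2^2 - 31/2x_2 + 194/3}.

Elimination: the polynomial x_2^3 - 25/6x_2^2 - 31/2x_2 + 194/3 lies in the elimination ideal for x_2, so x_2 ∈ {4, 1/12 - sqrt(2329)/12, 1/12 + sqrt(2329)/12}. For each such x_2, the remaining basis elements (now univariate) give the rest of the solution.
  x_2 = 4: the earlier basis element becomes x_1^2 - 8x_1 + 7 = 0, giving x_1 = 1, 7 — points (1, 4), (7, 4).
  x_2 = 1/12 - sqrt(2329)/12: the earlier basis elements become x_1^2 - 8x_1 + 12 = 0; -sqrt(2329)*x_1/12 - 47*x_1/12 + 47/6 + sqrt(2329)/6 = 0, giving x_1 = 2 — point (2, 1/12 - sqrt(2329)/12).
  x_2 = 1/12 + sqrt(2329)/12: the earlier basis elements become x_1^2 - 8x_1 + 12 = 0; -47*x_1/12 + sqrt(2329)*x_1/12 - sqrt(2329)/6 + 47/6 = 0, giving x_1 = 2 — point (2, 1/12 + sqrt(2329)/12).

{(1, 4), (7, 4), (2, 1/12 - sqrt(2329)/12), (2, 1/12 + sqrt(2329)/12)}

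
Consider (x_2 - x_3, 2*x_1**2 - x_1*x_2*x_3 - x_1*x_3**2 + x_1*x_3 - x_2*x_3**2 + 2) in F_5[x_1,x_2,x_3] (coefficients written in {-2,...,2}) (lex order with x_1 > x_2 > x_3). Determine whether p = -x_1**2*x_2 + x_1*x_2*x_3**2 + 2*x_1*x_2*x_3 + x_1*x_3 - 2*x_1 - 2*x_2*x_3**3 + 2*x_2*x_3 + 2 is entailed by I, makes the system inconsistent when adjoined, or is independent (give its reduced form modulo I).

First compute the reduced Gröbner basis of I by Buchberger's algorithm.
f_1 = x_2 - x_3, LT = x_2.
f_2 = 2*x_1**2 - x_1*x_2*x_3 - x_1*x_3**2 + x_1*x_3 - x_2*x_3**2 + 2, LT = x_1**2.

The S-polynomials (S(f_1,f_2)) all reduce to 0 modulo the current basis, so we have a Gröbner basis.
Inter-reduce: drop elements whose leading term is divisible by another's, tail-reduce, and make monic.
Reduced Gröbner basis: {x_1**2 - x_1*x_3**2 - 2*x_1*x_3 + 2*x_3**3 + 1, x_2 - x_3}.
Label its elements g_1 = x_1**2 - x_1*x_3**2 - 2*x_1*x_3 + 2*x_3**3 + 1, g_2 = x_2 - x_3.

Reduce p = -x_1**2*x_2 + x_1*x_2*x_3**2 + 2*x_1*x_2*x_3 + x_1*x_3 - 2*x_1 - 2*x_2*x_3**3 + 2*x_2*x_3 + 2 modulo G:
  leading term x_1**2*x_2: subtract (-x_2)·g_1 from -x_1**2*x_2 + x_1*x_2*x_3**2 + 2*x_1*x_2*x_3 + x_1*x_3 - 2*x_1 - 2*x_2*x_3**3 + 2*x_2*x_3 + 2 → x_1*x_3 - 2*x_1 + 2*x_2*x_3 + x_2 + 2
  leading term x_1*x_3: no divisor's leading term divides it; move x_1*x_3 to the remainder.
  leading term x_1: no divisor's leading term divides it; move -2*x_1 to the remainder.
  leading term x_2*x_3: subtract (2*x_3)·g_2 from 2*x_2*x_3 + x_2 + 2 → x_2 + 2*x_3**2 + 2
  leading term x_2: subtract (1)·g_2 from x_2 + 2*x_3**2 + 2 → 2*x_3**2 + x_3 + 2
  leading term x_3**2: no divisor's leading term divides it; move 2*x_3**2 to the remainder.
  leading term x_3: no divisor's leading term divides it; move x_3 to the remainder.
  leading term 1: no divisor's leading term divides it; move 2 to the remainder.
  normal form = x_1*x_3 - 2*x_1 + 2*x_3**2 + x_3 + 2.
The normal form is nonzero, so p ∉ I. Since p minus its normal form lies in I, I + (p) = I + (r) where r = x_1*x_3 - 2*x_1 + 2*x_3**2 + x_3 + 2; decide whether this ideal is the whole ring.
Run Buchberger on G together with r (pairs among the g_i already reduce to 0 since G is a Gröbner basis):
g_1 = x_1**2 - x_1*x_3**2 - 2*x_1*x_3 + 2*x_3**3 + 1, LT = x_1**2.
g_2 = x_2 - x_3, LT = x_2.
r = x_1*x_3 - 2*x_1 + 2*x_3**2 + x_3 + 2, LT = x_1*x_3.

S(g_1,r): lcm = x_1**2*x_3. S = 2*x_1**2 - x_1*x_3**3 + x_1*x_3**2 - x_1*x_3 - 2*x_1 + 2*x_3**4 + x_3.
  reduce S modulo (g_1, g_2, r):
  remainder -2*x_1 - x_3**4 + x_3**2 - x_3 - 2 ≠ 0; add m_4 = -2*x_1 - x_3**4 + x_3**2 - x_3 - 2 to the basis.

S(g_1,m_4): lcm = x_1**2. S = 2*x_1*x_3**4 + 2*x_1*x_3**2 - x_1 + 2*x_3**3 + 1.
  reduce S modulo (g_1, g_2, r, m_4):
  remainder x_3**5 - 2*x_3**4 - x_3**3 - x_3**2 - 2*x_3 + 2 ≠ 0; add m_5 = x_3**5 - 2*x_3**4 - x_3**3 - x_3**2 - 2*x_3 + 2 to the basis.

The other S-polynomials (S(g_1,g_2), S(g_2,r), S(g_2,m_4), S(r,m_4), S(g_1,m_5), S(g_2,m_5), S(r,m_5), S(m_4,m_5)) all reduce to 0 modulo the current basis, so we have a Gröbner basis.
Inter-reduce: drop elements whose leading term is divisible by another's, tail-reduce, and make monic.
Reduced Gröbner basis: {x_1 - 2*x_3**4 + 2*x_3**2 - 2*x_3 + 1, x_2 - x_3, x_3**5 - 2*x_3**4 - x_3**3 - x_3**2 - 2*x_3 + 2}.
The reduced Gröbner basis of I + (p) is {x_1 - 2*x_3**4 + 2*x_3**2 - 2*x_3 + 1, x_2 - x_3, x_3**5 - 2*x_3**4 - x_3**3 - x_3**2 - 2*x_3 + 2} ≠ {1}, a proper ideal, so the enlarged system stays consistent: p is independent of I, with normal form x_1*x_3 - 2*x_1 + 2*x_3**2 + x_3 + 2.

Ideal membership is decidable via reduction modulo a Gröbner basis.

-x_1**2*x_2 + x_1*x_2*x_3**2 + 2*x_1*x_2*x_3 + x_1*x_3 - 2*x_1 - 2*x_2*x_3**3 + 2*x_2*x_3 + 2 is independent of I; its normal form modulo I is x_1*x_3 - 2*x_1 + 2*x_3**2 + x_3 + 2.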